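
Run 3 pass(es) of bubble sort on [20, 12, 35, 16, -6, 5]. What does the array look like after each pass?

After pass 1: [12, 20, 16, -6, 5, 35] (4 swaps)
After pass 2: [12, 16, -6, 5, 20, 35] (3 swaps)
After pass 3: [12, -6, 5, 16, 20, 35] (2 swaps)
Total swaps: 9


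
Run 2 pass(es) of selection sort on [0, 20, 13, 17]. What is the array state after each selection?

Pass 1: Select minimum 0 at index 0, swap -> [0, 20, 13, 17]
Pass 2: Select minimum 13 at index 2, swap -> [0, 13, 20, 17]


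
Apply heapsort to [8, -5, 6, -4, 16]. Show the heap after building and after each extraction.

Build heap: [16, 8, 6, -4, -5]
Extract 16: [8, -4, 6, -5, 16]
Extract 8: [6, -4, -5, 8, 16]
Extract 6: [-4, -5, 6, 8, 16]
Extract -4: [-5, -4, 6, 8, 16]


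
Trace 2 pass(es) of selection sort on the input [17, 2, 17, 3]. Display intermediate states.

Pass 1: Select minimum 2 at index 1, swap -> [2, 17, 17, 3]
Pass 2: Select minimum 3 at index 3, swap -> [2, 3, 17, 17]


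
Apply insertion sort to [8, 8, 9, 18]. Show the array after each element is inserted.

First element 8 is already 'sorted'
Insert 8: shifted 0 elements -> [8, 8, 9, 18]
Insert 9: shifted 0 elements -> [8, 8, 9, 18]
Insert 18: shifted 0 elements -> [8, 8, 9, 18]


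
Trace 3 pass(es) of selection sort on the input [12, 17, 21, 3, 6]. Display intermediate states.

Pass 1: Select minimum 3 at index 3, swap -> [3, 17, 21, 12, 6]
Pass 2: Select minimum 6 at index 4, swap -> [3, 6, 21, 12, 17]
Pass 3: Select minimum 12 at index 3, swap -> [3, 6, 12, 21, 17]


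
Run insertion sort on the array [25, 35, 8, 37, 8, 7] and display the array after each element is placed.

First element 25 is already 'sorted'
Insert 35: shifted 0 elements -> [25, 35, 8, 37, 8, 7]
Insert 8: shifted 2 elements -> [8, 25, 35, 37, 8, 7]
Insert 37: shifted 0 elements -> [8, 25, 35, 37, 8, 7]
Insert 8: shifted 3 elements -> [8, 8, 25, 35, 37, 7]
Insert 7: shifted 5 elements -> [7, 8, 8, 25, 35, 37]


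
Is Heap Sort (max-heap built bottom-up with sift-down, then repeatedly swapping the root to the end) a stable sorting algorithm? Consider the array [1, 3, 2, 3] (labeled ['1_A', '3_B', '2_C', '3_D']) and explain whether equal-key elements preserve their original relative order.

Trace Heap Sort on the labeled array (the key is the number; the letter only tracks identity):
  Build max-heap: [3_B, 3_D, 2_C, 1_A]
  Swap root 3_B to index 3, re-heapify first 3 -> [3_D, 1_A, 2_C, 3_B]
  Swap root 3_D to index 2, re-heapify first 2 -> [2_C, 1_A, 3_D, 3_B]
  Swap root 2_C to index 1, re-heapify first 1 -> [1_A, 2_C, 3_D, 3_B]
Final order: [1_A, 2_C, 3_D, 3_B]
Equal keys:
  value 3: originally 3_B, 3_D; after sorting 3_D, 3_B -> order changed
Equal keys were reordered, so Heap Sort is not stable: heap construction and root-to-end swaps move elements without regard to the original order of equal keys. (One such input is enough; an unstable sort may happen to preserve order on other inputs, but it gives no guarantee.)
Answer: Not stable


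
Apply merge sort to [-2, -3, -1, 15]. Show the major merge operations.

Divide and conquer:
  Merge [-2] + [-3] -> [-3, -2]
  Merge [-1] + [15] -> [-1, 15]
  Merge [-3, -2] + [-1, 15] -> [-3, -2, -1, 15]


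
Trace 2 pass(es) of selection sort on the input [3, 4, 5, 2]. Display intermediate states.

Pass 1: Select minimum 2 at index 3, swap -> [2, 4, 5, 3]
Pass 2: Select minimum 3 at index 3, swap -> [2, 3, 5, 4]


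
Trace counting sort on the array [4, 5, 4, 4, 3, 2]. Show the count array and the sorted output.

Count array: [0, 0, 1, 1, 3, 1]
(count[i] = number of elements equal to i)
Cumulative count: [0, 0, 1, 2, 5, 6]
Sorted: [2, 3, 4, 4, 4, 5]


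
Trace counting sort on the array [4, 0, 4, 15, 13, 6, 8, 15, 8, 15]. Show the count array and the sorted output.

Count array: [1, 0, 0, 0, 2, 0, 1, 0, 2, 0, 0, 0, 0, 1, 0, 3]
(count[i] = number of elements equal to i)
Cumulative count: [1, 1, 1, 1, 3, 3, 4, 4, 6, 6, 6, 6, 6, 7, 7, 10]
Sorted: [0, 4, 4, 6, 8, 8, 13, 15, 15, 15]


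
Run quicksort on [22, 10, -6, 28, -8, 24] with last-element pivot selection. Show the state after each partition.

Partition 1: pivot=24 at index 4 -> [22, 10, -6, -8, 24, 28]
Partition 2: pivot=-8 at index 0 -> [-8, 10, -6, 22, 24, 28]
Partition 3: pivot=22 at index 3 -> [-8, 10, -6, 22, 24, 28]
Partition 4: pivot=-6 at index 1 -> [-8, -6, 10, 22, 24, 28]


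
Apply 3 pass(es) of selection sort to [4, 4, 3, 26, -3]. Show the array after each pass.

Pass 1: Select minimum -3 at index 4, swap -> [-3, 4, 3, 26, 4]
Pass 2: Select minimum 3 at index 2, swap -> [-3, 3, 4, 26, 4]
Pass 3: Select minimum 4 at index 2, swap -> [-3, 3, 4, 26, 4]


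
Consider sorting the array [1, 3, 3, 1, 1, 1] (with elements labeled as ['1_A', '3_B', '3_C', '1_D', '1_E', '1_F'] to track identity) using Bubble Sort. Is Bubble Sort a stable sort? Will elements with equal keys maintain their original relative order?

Trace Bubble Sort on the labeled array (the key is the number; the letter only tracks identity):
  After pass 1: [1_A, 3_B, 1_D, 1_E, 1_F, 3_C]
  After pass 2: [1_A, 1_D, 1_E, 1_F, 3_B, 3_C]
  After pass 3: [1_A, 1_D, 1_E, 1_F, 3_B, 3_C] (no swaps, done)
Final order: [1_A, 1_D, 1_E, 1_F, 3_B, 3_C]
Equal keys:
  value 1: originally 1_A, 1_D, 1_E, 1_F; after sorting 1_A, 1_D, 1_E, 1_F -> order preserved
  value 3: originally 3_B, 3_C; after sorting 3_B, 3_C -> order preserved
All equal keys kept their original relative order. Bubble Sort is stable: it only swaps adjacent elements when the left one is strictly greater, so equal keys never move past each other.
Answer: Stable


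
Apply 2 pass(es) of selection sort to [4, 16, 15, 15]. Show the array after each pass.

Pass 1: Select minimum 4 at index 0, swap -> [4, 16, 15, 15]
Pass 2: Select minimum 15 at index 2, swap -> [4, 15, 16, 15]


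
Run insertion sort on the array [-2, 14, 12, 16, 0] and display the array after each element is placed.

First element -2 is already 'sorted'
Insert 14: shifted 0 elements -> [-2, 14, 12, 16, 0]
Insert 12: shifted 1 elements -> [-2, 12, 14, 16, 0]
Insert 16: shifted 0 elements -> [-2, 12, 14, 16, 0]
Insert 0: shifted 3 elements -> [-2, 0, 12, 14, 16]


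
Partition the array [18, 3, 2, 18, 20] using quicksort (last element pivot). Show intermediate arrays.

Partition 1: pivot=20 at index 4 -> [18, 3, 2, 18, 20]
Partition 2: pivot=18 at index 3 -> [18, 3, 2, 18, 20]
Partition 3: pivot=2 at index 0 -> [2, 3, 18, 18, 20]
Partition 4: pivot=18 at index 2 -> [2, 3, 18, 18, 20]


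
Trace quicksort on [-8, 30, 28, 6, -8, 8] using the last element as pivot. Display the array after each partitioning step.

Partition 1: pivot=8 at index 3 -> [-8, 6, -8, 8, 28, 30]
Partition 2: pivot=-8 at index 1 -> [-8, -8, 6, 8, 28, 30]
Partition 3: pivot=30 at index 5 -> [-8, -8, 6, 8, 28, 30]


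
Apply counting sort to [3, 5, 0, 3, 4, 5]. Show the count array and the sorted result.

Count array: [1, 0, 0, 2, 1, 2]
(count[i] = number of elements equal to i)
Cumulative count: [1, 1, 1, 3, 4, 6]
Sorted: [0, 3, 3, 4, 5, 5]


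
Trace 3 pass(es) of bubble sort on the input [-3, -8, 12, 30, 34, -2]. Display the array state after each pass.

After pass 1: [-8, -3, 12, 30, -2, 34] (2 swaps)
After pass 2: [-8, -3, 12, -2, 30, 34] (1 swaps)
After pass 3: [-8, -3, -2, 12, 30, 34] (1 swaps)
Total swaps: 4


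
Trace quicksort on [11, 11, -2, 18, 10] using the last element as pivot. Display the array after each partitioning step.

Partition 1: pivot=10 at index 1 -> [-2, 10, 11, 18, 11]
Partition 2: pivot=11 at index 3 -> [-2, 10, 11, 11, 18]


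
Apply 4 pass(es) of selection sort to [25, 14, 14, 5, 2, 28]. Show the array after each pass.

Pass 1: Select minimum 2 at index 4, swap -> [2, 14, 14, 5, 25, 28]
Pass 2: Select minimum 5 at index 3, swap -> [2, 5, 14, 14, 25, 28]
Pass 3: Select minimum 14 at index 2, swap -> [2, 5, 14, 14, 25, 28]
Pass 4: Select minimum 14 at index 3, swap -> [2, 5, 14, 14, 25, 28]


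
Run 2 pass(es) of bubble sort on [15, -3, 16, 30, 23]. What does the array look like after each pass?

After pass 1: [-3, 15, 16, 23, 30] (2 swaps)
After pass 2: [-3, 15, 16, 23, 30] (0 swaps)
Total swaps: 2


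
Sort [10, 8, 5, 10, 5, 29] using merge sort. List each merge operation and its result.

Divide and conquer:
  Merge [8] + [5] -> [5, 8]
  Merge [10] + [5, 8] -> [5, 8, 10]
  Merge [5] + [29] -> [5, 29]
  Merge [10] + [5, 29] -> [5, 10, 29]
  Merge [5, 8, 10] + [5, 10, 29] -> [5, 5, 8, 10, 10, 29]


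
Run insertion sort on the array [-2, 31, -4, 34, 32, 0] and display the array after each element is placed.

First element -2 is already 'sorted'
Insert 31: shifted 0 elements -> [-2, 31, -4, 34, 32, 0]
Insert -4: shifted 2 elements -> [-4, -2, 31, 34, 32, 0]
Insert 34: shifted 0 elements -> [-4, -2, 31, 34, 32, 0]
Insert 32: shifted 1 elements -> [-4, -2, 31, 32, 34, 0]
Insert 0: shifted 3 elements -> [-4, -2, 0, 31, 32, 34]


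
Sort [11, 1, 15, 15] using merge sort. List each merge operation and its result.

Divide and conquer:
  Merge [11] + [1] -> [1, 11]
  Merge [15] + [15] -> [15, 15]
  Merge [1, 11] + [15, 15] -> [1, 11, 15, 15]


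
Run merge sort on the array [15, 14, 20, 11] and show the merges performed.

Divide and conquer:
  Merge [15] + [14] -> [14, 15]
  Merge [20] + [11] -> [11, 20]
  Merge [14, 15] + [11, 20] -> [11, 14, 15, 20]


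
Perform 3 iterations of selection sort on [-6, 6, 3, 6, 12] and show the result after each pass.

Pass 1: Select minimum -6 at index 0, swap -> [-6, 6, 3, 6, 12]
Pass 2: Select minimum 3 at index 2, swap -> [-6, 3, 6, 6, 12]
Pass 3: Select minimum 6 at index 2, swap -> [-6, 3, 6, 6, 12]


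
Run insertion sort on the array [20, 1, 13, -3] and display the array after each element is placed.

First element 20 is already 'sorted'
Insert 1: shifted 1 elements -> [1, 20, 13, -3]
Insert 13: shifted 1 elements -> [1, 13, 20, -3]
Insert -3: shifted 3 elements -> [-3, 1, 13, 20]


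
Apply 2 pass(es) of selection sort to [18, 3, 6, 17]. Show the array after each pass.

Pass 1: Select minimum 3 at index 1, swap -> [3, 18, 6, 17]
Pass 2: Select minimum 6 at index 2, swap -> [3, 6, 18, 17]


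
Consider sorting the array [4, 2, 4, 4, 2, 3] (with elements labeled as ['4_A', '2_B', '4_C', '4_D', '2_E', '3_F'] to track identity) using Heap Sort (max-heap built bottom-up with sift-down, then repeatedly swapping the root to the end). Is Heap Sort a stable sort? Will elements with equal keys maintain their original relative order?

Trace Heap Sort on the labeled array (the key is the number; the letter only tracks identity):
  Build max-heap: [4_A, 4_D, 4_C, 2_B, 2_E, 3_F]
  Swap root 4_A to index 5, re-heapify first 5 -> [4_D, 3_F, 4_C, 2_B, 2_E, 4_A]
  Swap root 4_D to index 4, re-heapify first 4 -> [4_C, 3_F, 2_E, 2_B, 4_D, 4_A]
  Swap root 4_C to index 3, re-heapify first 3 -> [3_F, 2_B, 2_E, 4_C, 4_D, 4_A]
  Swap root 3_F to index 2, re-heapify first 2 -> [2_E, 2_B, 3_F, 4_C, 4_D, 4_A]
  Swap root 2_E to index 1, re-heapify first 1 -> [2_B, 2_E, 3_F, 4_C, 4_D, 4_A]
Final order: [2_B, 2_E, 3_F, 4_C, 4_D, 4_A]
Equal keys:
  value 2: originally 2_B, 2_E; after sorting 2_B, 2_E -> order preserved
  value 4: originally 4_A, 4_C, 4_D; after sorting 4_C, 4_D, 4_A -> order changed
Equal keys were reordered, so Heap Sort is not stable: heap construction and root-to-end swaps move elements without regard to the original order of equal keys. (One such input is enough; an unstable sort may happen to preserve order on other inputs, but it gives no guarantee.)
Answer: Not stable


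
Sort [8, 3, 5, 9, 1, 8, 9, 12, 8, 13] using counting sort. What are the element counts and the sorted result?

Count array: [0, 1, 0, 1, 0, 1, 0, 0, 3, 2, 0, 0, 1, 1]
(count[i] = number of elements equal to i)
Cumulative count: [0, 1, 1, 2, 2, 3, 3, 3, 6, 8, 8, 8, 9, 10]
Sorted: [1, 3, 5, 8, 8, 8, 9, 9, 12, 13]


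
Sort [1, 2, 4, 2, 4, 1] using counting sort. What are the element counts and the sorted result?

Count array: [0, 2, 2, 0, 2]
(count[i] = number of elements equal to i)
Cumulative count: [0, 2, 4, 4, 6]
Sorted: [1, 1, 2, 2, 4, 4]


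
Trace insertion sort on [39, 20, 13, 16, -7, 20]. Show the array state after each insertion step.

First element 39 is already 'sorted'
Insert 20: shifted 1 elements -> [20, 39, 13, 16, -7, 20]
Insert 13: shifted 2 elements -> [13, 20, 39, 16, -7, 20]
Insert 16: shifted 2 elements -> [13, 16, 20, 39, -7, 20]
Insert -7: shifted 4 elements -> [-7, 13, 16, 20, 39, 20]
Insert 20: shifted 1 elements -> [-7, 13, 16, 20, 20, 39]


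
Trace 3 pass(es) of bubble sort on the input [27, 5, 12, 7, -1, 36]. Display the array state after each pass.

After pass 1: [5, 12, 7, -1, 27, 36] (4 swaps)
After pass 2: [5, 7, -1, 12, 27, 36] (2 swaps)
After pass 3: [5, -1, 7, 12, 27, 36] (1 swaps)
Total swaps: 7


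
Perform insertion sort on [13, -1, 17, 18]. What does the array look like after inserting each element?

First element 13 is already 'sorted'
Insert -1: shifted 1 elements -> [-1, 13, 17, 18]
Insert 17: shifted 0 elements -> [-1, 13, 17, 18]
Insert 18: shifted 0 elements -> [-1, 13, 17, 18]


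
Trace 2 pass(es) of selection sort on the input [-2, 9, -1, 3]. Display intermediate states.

Pass 1: Select minimum -2 at index 0, swap -> [-2, 9, -1, 3]
Pass 2: Select minimum -1 at index 2, swap -> [-2, -1, 9, 3]


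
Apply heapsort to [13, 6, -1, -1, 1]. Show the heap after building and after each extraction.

Build heap: [13, 6, -1, -1, 1]
Extract 13: [6, 1, -1, -1, 13]
Extract 6: [1, -1, -1, 6, 13]
Extract 1: [-1, -1, 1, 6, 13]
Extract -1: [-1, -1, 1, 6, 13]


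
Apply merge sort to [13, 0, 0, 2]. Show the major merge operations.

Divide and conquer:
  Merge [13] + [0] -> [0, 13]
  Merge [0] + [2] -> [0, 2]
  Merge [0, 13] + [0, 2] -> [0, 0, 2, 13]


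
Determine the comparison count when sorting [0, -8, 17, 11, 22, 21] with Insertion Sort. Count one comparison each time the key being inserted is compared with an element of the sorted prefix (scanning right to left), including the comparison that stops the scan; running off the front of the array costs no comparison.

Insert -8: 0 > -8 (shift), reached front = 1 comparison(s) -> [-8, 0, 17, 11, 22, 21]
Insert 17: 0 <= 17 (stop) = 1 comparison(s) -> [-8, 0, 17, 11, 22, 21]
Insert 11: 17 > 11 (shift), 0 <= 11 (stop) = 2 comparison(s) -> [-8, 0, 11, 17, 22, 21]
Insert 22: 17 <= 22 (stop) = 1 comparison(s) -> [-8, 0, 11, 17, 22, 21]
Insert 21: 22 > 21 (shift), 17 <= 21 (stop) = 2 comparison(s) -> [-8, 0, 11, 17, 21, 22]
Total comparisons: 1 + 1 + 2 + 1 + 2 = 7


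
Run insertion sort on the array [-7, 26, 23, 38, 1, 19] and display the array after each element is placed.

First element -7 is already 'sorted'
Insert 26: shifted 0 elements -> [-7, 26, 23, 38, 1, 19]
Insert 23: shifted 1 elements -> [-7, 23, 26, 38, 1, 19]
Insert 38: shifted 0 elements -> [-7, 23, 26, 38, 1, 19]
Insert 1: shifted 3 elements -> [-7, 1, 23, 26, 38, 19]
Insert 19: shifted 3 elements -> [-7, 1, 19, 23, 26, 38]


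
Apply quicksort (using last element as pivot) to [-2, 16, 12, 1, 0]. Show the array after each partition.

Partition 1: pivot=0 at index 1 -> [-2, 0, 12, 1, 16]
Partition 2: pivot=16 at index 4 -> [-2, 0, 12, 1, 16]
Partition 3: pivot=1 at index 2 -> [-2, 0, 1, 12, 16]


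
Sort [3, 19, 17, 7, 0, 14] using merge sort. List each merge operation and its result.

Divide and conquer:
  Merge [19] + [17] -> [17, 19]
  Merge [3] + [17, 19] -> [3, 17, 19]
  Merge [0] + [14] -> [0, 14]
  Merge [7] + [0, 14] -> [0, 7, 14]
  Merge [3, 17, 19] + [0, 7, 14] -> [0, 3, 7, 14, 17, 19]


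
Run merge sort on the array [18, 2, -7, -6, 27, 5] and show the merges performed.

Divide and conquer:
  Merge [2] + [-7] -> [-7, 2]
  Merge [18] + [-7, 2] -> [-7, 2, 18]
  Merge [27] + [5] -> [5, 27]
  Merge [-6] + [5, 27] -> [-6, 5, 27]
  Merge [-7, 2, 18] + [-6, 5, 27] -> [-7, -6, 2, 5, 18, 27]


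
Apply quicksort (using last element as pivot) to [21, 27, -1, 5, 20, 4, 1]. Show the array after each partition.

Partition 1: pivot=1 at index 1 -> [-1, 1, 21, 5, 20, 4, 27]
Partition 2: pivot=27 at index 6 -> [-1, 1, 21, 5, 20, 4, 27]
Partition 3: pivot=4 at index 2 -> [-1, 1, 4, 5, 20, 21, 27]
Partition 4: pivot=21 at index 5 -> [-1, 1, 4, 5, 20, 21, 27]
Partition 5: pivot=20 at index 4 -> [-1, 1, 4, 5, 20, 21, 27]


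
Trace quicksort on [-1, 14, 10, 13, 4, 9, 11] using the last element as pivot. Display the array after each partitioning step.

Partition 1: pivot=11 at index 4 -> [-1, 10, 4, 9, 11, 13, 14]
Partition 2: pivot=9 at index 2 -> [-1, 4, 9, 10, 11, 13, 14]
Partition 3: pivot=4 at index 1 -> [-1, 4, 9, 10, 11, 13, 14]
Partition 4: pivot=14 at index 6 -> [-1, 4, 9, 10, 11, 13, 14]


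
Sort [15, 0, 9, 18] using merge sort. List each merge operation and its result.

Divide and conquer:
  Merge [15] + [0] -> [0, 15]
  Merge [9] + [18] -> [9, 18]
  Merge [0, 15] + [9, 18] -> [0, 9, 15, 18]


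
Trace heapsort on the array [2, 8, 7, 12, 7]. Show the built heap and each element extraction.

Build heap: [12, 8, 7, 2, 7]
Extract 12: [8, 7, 7, 2, 12]
Extract 8: [7, 2, 7, 8, 12]
Extract 7: [7, 2, 7, 8, 12]
Extract 7: [2, 7, 7, 8, 12]


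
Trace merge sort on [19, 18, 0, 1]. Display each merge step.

Divide and conquer:
  Merge [19] + [18] -> [18, 19]
  Merge [0] + [1] -> [0, 1]
  Merge [18, 19] + [0, 1] -> [0, 1, 18, 19]


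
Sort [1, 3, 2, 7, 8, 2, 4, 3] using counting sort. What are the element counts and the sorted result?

Count array: [0, 1, 2, 2, 1, 0, 0, 1, 1]
(count[i] = number of elements equal to i)
Cumulative count: [0, 1, 3, 5, 6, 6, 6, 7, 8]
Sorted: [1, 2, 2, 3, 3, 4, 7, 8]


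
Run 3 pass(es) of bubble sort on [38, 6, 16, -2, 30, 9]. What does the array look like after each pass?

After pass 1: [6, 16, -2, 30, 9, 38] (5 swaps)
After pass 2: [6, -2, 16, 9, 30, 38] (2 swaps)
After pass 3: [-2, 6, 9, 16, 30, 38] (2 swaps)
Total swaps: 9


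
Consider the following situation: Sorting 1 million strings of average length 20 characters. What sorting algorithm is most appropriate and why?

Best choice: MSD radix sort or Mergesort
Reason: MSD radix sort is a non-comparison sort that buckets the strings by successive character positions, running in time proportional to the total number of characters examined rather than O(n log n) string comparisons; mergesort is a stable O(n log n)-comparison alternative that works for arbitrary variable-length keys


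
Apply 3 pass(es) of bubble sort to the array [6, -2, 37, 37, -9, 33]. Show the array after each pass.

After pass 1: [-2, 6, 37, -9, 33, 37] (3 swaps)
After pass 2: [-2, 6, -9, 33, 37, 37] (2 swaps)
After pass 3: [-2, -9, 6, 33, 37, 37] (1 swaps)
Total swaps: 6


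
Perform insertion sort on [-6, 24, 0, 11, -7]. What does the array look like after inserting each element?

First element -6 is already 'sorted'
Insert 24: shifted 0 elements -> [-6, 24, 0, 11, -7]
Insert 0: shifted 1 elements -> [-6, 0, 24, 11, -7]
Insert 11: shifted 1 elements -> [-6, 0, 11, 24, -7]
Insert -7: shifted 4 elements -> [-7, -6, 0, 11, 24]


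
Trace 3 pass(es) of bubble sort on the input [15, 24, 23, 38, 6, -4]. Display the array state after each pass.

After pass 1: [15, 23, 24, 6, -4, 38] (3 swaps)
After pass 2: [15, 23, 6, -4, 24, 38] (2 swaps)
After pass 3: [15, 6, -4, 23, 24, 38] (2 swaps)
Total swaps: 7


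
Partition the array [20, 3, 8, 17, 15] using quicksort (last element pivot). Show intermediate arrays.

Partition 1: pivot=15 at index 2 -> [3, 8, 15, 17, 20]
Partition 2: pivot=8 at index 1 -> [3, 8, 15, 17, 20]
Partition 3: pivot=20 at index 4 -> [3, 8, 15, 17, 20]


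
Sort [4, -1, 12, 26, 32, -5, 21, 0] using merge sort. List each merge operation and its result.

Divide and conquer:
  Merge [4] + [-1] -> [-1, 4]
  Merge [12] + [26] -> [12, 26]
  Merge [-1, 4] + [12, 26] -> [-1, 4, 12, 26]
  Merge [32] + [-5] -> [-5, 32]
  Merge [21] + [0] -> [0, 21]
  Merge [-5, 32] + [0, 21] -> [-5, 0, 21, 32]
  Merge [-1, 4, 12, 26] + [-5, 0, 21, 32] -> [-5, -1, 0, 4, 12, 21, 26, 32]


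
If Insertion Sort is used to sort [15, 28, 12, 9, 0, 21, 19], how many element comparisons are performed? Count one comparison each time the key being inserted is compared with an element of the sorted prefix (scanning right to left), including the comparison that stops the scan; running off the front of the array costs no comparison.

Insert 28: 15 <= 28 (stop) = 1 comparison(s) -> [15, 28, 12, 9, 0, 21, 19]
Insert 12: 28 > 12 (shift), 15 > 12 (shift), reached front = 2 comparison(s) -> [12, 15, 28, 9, 0, 21, 19]
Insert 9: 28 > 9 (shift), 15 > 9 (shift), 12 > 9 (shift), reached front = 3 comparison(s) -> [9, 12, 15, 28, 0, 21, 19]
Insert 0: 28 > 0 (shift), 15 > 0 (shift), 12 > 0 (shift), 9 > 0 (shift), reached front = 4 comparison(s) -> [0, 9, 12, 15, 28, 21, 19]
Insert 21: 28 > 21 (shift), 15 <= 21 (stop) = 2 comparison(s) -> [0, 9, 12, 15, 21, 28, 19]
Insert 19: 28 > 19 (shift), 21 > 19 (shift), 15 <= 19 (stop) = 3 comparison(s) -> [0, 9, 12, 15, 19, 21, 28]
Total comparisons: 1 + 2 + 3 + 4 + 2 + 3 = 15


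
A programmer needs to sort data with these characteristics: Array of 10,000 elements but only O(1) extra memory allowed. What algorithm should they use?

Best choice: Heapsort
Reason: Heapsort rearranges the array in place using O(1) auxiliary space and still guarantees O(n log n) time; quicksort partitions in place but needs Theta(log n) stack space for recursion (O(n) in the worst case), and mergesort requires O(n) auxiliary space


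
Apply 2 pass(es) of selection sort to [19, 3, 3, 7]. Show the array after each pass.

Pass 1: Select minimum 3 at index 1, swap -> [3, 19, 3, 7]
Pass 2: Select minimum 3 at index 2, swap -> [3, 3, 19, 7]


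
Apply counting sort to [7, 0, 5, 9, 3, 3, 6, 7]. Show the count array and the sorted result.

Count array: [1, 0, 0, 2, 0, 1, 1, 2, 0, 1]
(count[i] = number of elements equal to i)
Cumulative count: [1, 1, 1, 3, 3, 4, 5, 7, 7, 8]
Sorted: [0, 3, 3, 5, 6, 7, 7, 9]


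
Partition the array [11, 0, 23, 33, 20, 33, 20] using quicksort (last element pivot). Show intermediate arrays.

Partition 1: pivot=20 at index 3 -> [11, 0, 20, 20, 23, 33, 33]
Partition 2: pivot=20 at index 2 -> [11, 0, 20, 20, 23, 33, 33]
Partition 3: pivot=0 at index 0 -> [0, 11, 20, 20, 23, 33, 33]
Partition 4: pivot=33 at index 6 -> [0, 11, 20, 20, 23, 33, 33]
Partition 5: pivot=33 at index 5 -> [0, 11, 20, 20, 23, 33, 33]


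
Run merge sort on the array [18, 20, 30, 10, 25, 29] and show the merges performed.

Divide and conquer:
  Merge [20] + [30] -> [20, 30]
  Merge [18] + [20, 30] -> [18, 20, 30]
  Merge [25] + [29] -> [25, 29]
  Merge [10] + [25, 29] -> [10, 25, 29]
  Merge [18, 20, 30] + [10, 25, 29] -> [10, 18, 20, 25, 29, 30]


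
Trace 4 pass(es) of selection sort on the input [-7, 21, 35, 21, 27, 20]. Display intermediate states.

Pass 1: Select minimum -7 at index 0, swap -> [-7, 21, 35, 21, 27, 20]
Pass 2: Select minimum 20 at index 5, swap -> [-7, 20, 35, 21, 27, 21]
Pass 3: Select minimum 21 at index 3, swap -> [-7, 20, 21, 35, 27, 21]
Pass 4: Select minimum 21 at index 5, swap -> [-7, 20, 21, 21, 27, 35]


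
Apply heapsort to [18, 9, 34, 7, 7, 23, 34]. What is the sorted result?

Build heap: [34, 9, 34, 7, 7, 23, 18]
Extract 34: [34, 9, 23, 7, 7, 18, 34]
Extract 34: [23, 9, 18, 7, 7, 34, 34]
Extract 23: [18, 9, 7, 7, 23, 34, 34]
Extract 18: [9, 7, 7, 18, 23, 34, 34]
Extract 9: [7, 7, 9, 18, 23, 34, 34]
Extract 7: [7, 7, 9, 18, 23, 34, 34]


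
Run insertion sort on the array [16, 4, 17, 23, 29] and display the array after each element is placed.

First element 16 is already 'sorted'
Insert 4: shifted 1 elements -> [4, 16, 17, 23, 29]
Insert 17: shifted 0 elements -> [4, 16, 17, 23, 29]
Insert 23: shifted 0 elements -> [4, 16, 17, 23, 29]
Insert 29: shifted 0 elements -> [4, 16, 17, 23, 29]


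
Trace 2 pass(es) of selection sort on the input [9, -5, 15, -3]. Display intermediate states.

Pass 1: Select minimum -5 at index 1, swap -> [-5, 9, 15, -3]
Pass 2: Select minimum -3 at index 3, swap -> [-5, -3, 15, 9]


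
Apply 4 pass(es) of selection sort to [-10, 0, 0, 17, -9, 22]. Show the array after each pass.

Pass 1: Select minimum -10 at index 0, swap -> [-10, 0, 0, 17, -9, 22]
Pass 2: Select minimum -9 at index 4, swap -> [-10, -9, 0, 17, 0, 22]
Pass 3: Select minimum 0 at index 2, swap -> [-10, -9, 0, 17, 0, 22]
Pass 4: Select minimum 0 at index 4, swap -> [-10, -9, 0, 0, 17, 22]


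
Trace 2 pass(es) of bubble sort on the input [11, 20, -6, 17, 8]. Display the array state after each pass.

After pass 1: [11, -6, 17, 8, 20] (3 swaps)
After pass 2: [-6, 11, 8, 17, 20] (2 swaps)
Total swaps: 5


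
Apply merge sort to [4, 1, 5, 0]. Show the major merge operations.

Divide and conquer:
  Merge [4] + [1] -> [1, 4]
  Merge [5] + [0] -> [0, 5]
  Merge [1, 4] + [0, 5] -> [0, 1, 4, 5]


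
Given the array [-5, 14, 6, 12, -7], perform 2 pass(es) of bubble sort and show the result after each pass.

After pass 1: [-5, 6, 12, -7, 14] (3 swaps)
After pass 2: [-5, 6, -7, 12, 14] (1 swaps)
Total swaps: 4


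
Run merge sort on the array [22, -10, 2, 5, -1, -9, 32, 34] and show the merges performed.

Divide and conquer:
  Merge [22] + [-10] -> [-10, 22]
  Merge [2] + [5] -> [2, 5]
  Merge [-10, 22] + [2, 5] -> [-10, 2, 5, 22]
  Merge [-1] + [-9] -> [-9, -1]
  Merge [32] + [34] -> [32, 34]
  Merge [-9, -1] + [32, 34] -> [-9, -1, 32, 34]
  Merge [-10, 2, 5, 22] + [-9, -1, 32, 34] -> [-10, -9, -1, 2, 5, 22, 32, 34]


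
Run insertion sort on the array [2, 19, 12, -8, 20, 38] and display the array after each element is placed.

First element 2 is already 'sorted'
Insert 19: shifted 0 elements -> [2, 19, 12, -8, 20, 38]
Insert 12: shifted 1 elements -> [2, 12, 19, -8, 20, 38]
Insert -8: shifted 3 elements -> [-8, 2, 12, 19, 20, 38]
Insert 20: shifted 0 elements -> [-8, 2, 12, 19, 20, 38]
Insert 38: shifted 0 elements -> [-8, 2, 12, 19, 20, 38]


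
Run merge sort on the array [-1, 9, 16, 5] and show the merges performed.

Divide and conquer:
  Merge [-1] + [9] -> [-1, 9]
  Merge [16] + [5] -> [5, 16]
  Merge [-1, 9] + [5, 16] -> [-1, 5, 9, 16]


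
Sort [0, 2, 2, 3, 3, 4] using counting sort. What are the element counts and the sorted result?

Count array: [1, 0, 2, 2, 1]
(count[i] = number of elements equal to i)
Cumulative count: [1, 1, 3, 5, 6]
Sorted: [0, 2, 2, 3, 3, 4]


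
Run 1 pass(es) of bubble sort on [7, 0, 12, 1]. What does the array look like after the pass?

After pass 1: [0, 7, 1, 12] (2 swaps)
Total swaps: 2


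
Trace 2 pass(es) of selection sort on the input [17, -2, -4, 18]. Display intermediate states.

Pass 1: Select minimum -4 at index 2, swap -> [-4, -2, 17, 18]
Pass 2: Select minimum -2 at index 1, swap -> [-4, -2, 17, 18]


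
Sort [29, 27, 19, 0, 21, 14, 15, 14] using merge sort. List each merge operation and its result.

Divide and conquer:
  Merge [29] + [27] -> [27, 29]
  Merge [19] + [0] -> [0, 19]
  Merge [27, 29] + [0, 19] -> [0, 19, 27, 29]
  Merge [21] + [14] -> [14, 21]
  Merge [15] + [14] -> [14, 15]
  Merge [14, 21] + [14, 15] -> [14, 14, 15, 21]
  Merge [0, 19, 27, 29] + [14, 14, 15, 21] -> [0, 14, 14, 15, 19, 21, 27, 29]


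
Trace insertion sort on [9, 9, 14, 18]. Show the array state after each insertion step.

First element 9 is already 'sorted'
Insert 9: shifted 0 elements -> [9, 9, 14, 18]
Insert 14: shifted 0 elements -> [9, 9, 14, 18]
Insert 18: shifted 0 elements -> [9, 9, 14, 18]


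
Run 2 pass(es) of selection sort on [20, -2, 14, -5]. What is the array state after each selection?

Pass 1: Select minimum -5 at index 3, swap -> [-5, -2, 14, 20]
Pass 2: Select minimum -2 at index 1, swap -> [-5, -2, 14, 20]


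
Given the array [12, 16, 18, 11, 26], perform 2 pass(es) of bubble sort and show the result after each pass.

After pass 1: [12, 16, 11, 18, 26] (1 swaps)
After pass 2: [12, 11, 16, 18, 26] (1 swaps)
Total swaps: 2


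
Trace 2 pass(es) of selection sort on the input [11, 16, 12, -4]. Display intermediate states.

Pass 1: Select minimum -4 at index 3, swap -> [-4, 16, 12, 11]
Pass 2: Select minimum 11 at index 3, swap -> [-4, 11, 12, 16]


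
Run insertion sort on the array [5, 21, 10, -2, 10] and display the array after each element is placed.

First element 5 is already 'sorted'
Insert 21: shifted 0 elements -> [5, 21, 10, -2, 10]
Insert 10: shifted 1 elements -> [5, 10, 21, -2, 10]
Insert -2: shifted 3 elements -> [-2, 5, 10, 21, 10]
Insert 10: shifted 1 elements -> [-2, 5, 10, 10, 21]


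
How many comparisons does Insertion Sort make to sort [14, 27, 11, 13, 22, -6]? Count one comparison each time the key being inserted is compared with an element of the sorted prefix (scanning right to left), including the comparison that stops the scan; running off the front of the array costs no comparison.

Insert 27: 14 <= 27 (stop) = 1 comparison(s) -> [14, 27, 11, 13, 22, -6]
Insert 11: 27 > 11 (shift), 14 > 11 (shift), reached front = 2 comparison(s) -> [11, 14, 27, 13, 22, -6]
Insert 13: 27 > 13 (shift), 14 > 13 (shift), 11 <= 13 (stop) = 3 comparison(s) -> [11, 13, 14, 27, 22, -6]
Insert 22: 27 > 22 (shift), 14 <= 22 (stop) = 2 comparison(s) -> [11, 13, 14, 22, 27, -6]
Insert -6: 27 > -6 (shift), 22 > -6 (shift), 14 > -6 (shift), 13 > -6 (shift), 11 > -6 (shift), reached front = 5 comparison(s) -> [-6, 11, 13, 14, 22, 27]
Total comparisons: 1 + 2 + 3 + 2 + 5 = 13


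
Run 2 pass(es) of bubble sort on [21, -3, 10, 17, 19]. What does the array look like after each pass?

After pass 1: [-3, 10, 17, 19, 21] (4 swaps)
After pass 2: [-3, 10, 17, 19, 21] (0 swaps)
Total swaps: 4


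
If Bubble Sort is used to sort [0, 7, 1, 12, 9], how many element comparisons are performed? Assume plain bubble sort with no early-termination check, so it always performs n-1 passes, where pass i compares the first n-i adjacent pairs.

Pass 1: compare adjacent pairs (0,1)..(3,4) = 4 comparison(s), 2 swap(s) -> [0, 1, 7, 9, 12]
Pass 2: compare adjacent pairs (0,1)..(2,3) = 3 comparison(s), 0 swap(s) -> [0, 1, 7, 9, 12]
Pass 3: compare adjacent pairs (0,1)..(1,2) = 2 comparison(s), 0 swap(s) -> [0, 1, 7, 9, 12]
Pass 4: compare adjacent pairs (0,1)..(0,1) = 1 comparison(s), 0 swap(s) -> [0, 1, 7, 9, 12]
Total comparisons: 4 + 3 + 2 + 1 = 10


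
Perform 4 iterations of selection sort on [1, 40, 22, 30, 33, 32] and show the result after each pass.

Pass 1: Select minimum 1 at index 0, swap -> [1, 40, 22, 30, 33, 32]
Pass 2: Select minimum 22 at index 2, swap -> [1, 22, 40, 30, 33, 32]
Pass 3: Select minimum 30 at index 3, swap -> [1, 22, 30, 40, 33, 32]
Pass 4: Select minimum 32 at index 5, swap -> [1, 22, 30, 32, 33, 40]


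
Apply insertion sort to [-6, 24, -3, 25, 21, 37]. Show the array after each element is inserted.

First element -6 is already 'sorted'
Insert 24: shifted 0 elements -> [-6, 24, -3, 25, 21, 37]
Insert -3: shifted 1 elements -> [-6, -3, 24, 25, 21, 37]
Insert 25: shifted 0 elements -> [-6, -3, 24, 25, 21, 37]
Insert 21: shifted 2 elements -> [-6, -3, 21, 24, 25, 37]
Insert 37: shifted 0 elements -> [-6, -3, 21, 24, 25, 37]


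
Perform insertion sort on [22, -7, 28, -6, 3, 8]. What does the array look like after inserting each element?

First element 22 is already 'sorted'
Insert -7: shifted 1 elements -> [-7, 22, 28, -6, 3, 8]
Insert 28: shifted 0 elements -> [-7, 22, 28, -6, 3, 8]
Insert -6: shifted 2 elements -> [-7, -6, 22, 28, 3, 8]
Insert 3: shifted 2 elements -> [-7, -6, 3, 22, 28, 8]
Insert 8: shifted 2 elements -> [-7, -6, 3, 8, 22, 28]


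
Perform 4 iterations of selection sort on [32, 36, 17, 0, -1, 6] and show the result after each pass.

Pass 1: Select minimum -1 at index 4, swap -> [-1, 36, 17, 0, 32, 6]
Pass 2: Select minimum 0 at index 3, swap -> [-1, 0, 17, 36, 32, 6]
Pass 3: Select minimum 6 at index 5, swap -> [-1, 0, 6, 36, 32, 17]
Pass 4: Select minimum 17 at index 5, swap -> [-1, 0, 6, 17, 32, 36]


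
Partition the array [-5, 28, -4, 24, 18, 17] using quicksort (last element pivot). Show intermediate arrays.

Partition 1: pivot=17 at index 2 -> [-5, -4, 17, 24, 18, 28]
Partition 2: pivot=-4 at index 1 -> [-5, -4, 17, 24, 18, 28]
Partition 3: pivot=28 at index 5 -> [-5, -4, 17, 24, 18, 28]
Partition 4: pivot=18 at index 3 -> [-5, -4, 17, 18, 24, 28]


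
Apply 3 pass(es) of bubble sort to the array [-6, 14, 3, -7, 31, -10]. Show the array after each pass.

After pass 1: [-6, 3, -7, 14, -10, 31] (3 swaps)
After pass 2: [-6, -7, 3, -10, 14, 31] (2 swaps)
After pass 3: [-7, -6, -10, 3, 14, 31] (2 swaps)
Total swaps: 7


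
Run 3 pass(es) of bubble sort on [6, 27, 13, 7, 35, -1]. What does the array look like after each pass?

After pass 1: [6, 13, 7, 27, -1, 35] (3 swaps)
After pass 2: [6, 7, 13, -1, 27, 35] (2 swaps)
After pass 3: [6, 7, -1, 13, 27, 35] (1 swaps)
Total swaps: 6


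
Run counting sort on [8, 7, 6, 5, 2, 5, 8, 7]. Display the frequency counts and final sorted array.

Count array: [0, 0, 1, 0, 0, 2, 1, 2, 2]
(count[i] = number of elements equal to i)
Cumulative count: [0, 0, 1, 1, 1, 3, 4, 6, 8]
Sorted: [2, 5, 5, 6, 7, 7, 8, 8]


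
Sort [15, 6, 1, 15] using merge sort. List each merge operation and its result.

Divide and conquer:
  Merge [15] + [6] -> [6, 15]
  Merge [1] + [15] -> [1, 15]
  Merge [6, 15] + [1, 15] -> [1, 6, 15, 15]


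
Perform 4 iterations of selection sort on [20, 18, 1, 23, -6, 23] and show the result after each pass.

Pass 1: Select minimum -6 at index 4, swap -> [-6, 18, 1, 23, 20, 23]
Pass 2: Select minimum 1 at index 2, swap -> [-6, 1, 18, 23, 20, 23]
Pass 3: Select minimum 18 at index 2, swap -> [-6, 1, 18, 23, 20, 23]
Pass 4: Select minimum 20 at index 4, swap -> [-6, 1, 18, 20, 23, 23]


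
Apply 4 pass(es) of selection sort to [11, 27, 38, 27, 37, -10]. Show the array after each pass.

Pass 1: Select minimum -10 at index 5, swap -> [-10, 27, 38, 27, 37, 11]
Pass 2: Select minimum 11 at index 5, swap -> [-10, 11, 38, 27, 37, 27]
Pass 3: Select minimum 27 at index 3, swap -> [-10, 11, 27, 38, 37, 27]
Pass 4: Select minimum 27 at index 5, swap -> [-10, 11, 27, 27, 37, 38]


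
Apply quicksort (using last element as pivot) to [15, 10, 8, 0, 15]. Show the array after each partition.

Partition 1: pivot=15 at index 4 -> [15, 10, 8, 0, 15]
Partition 2: pivot=0 at index 0 -> [0, 10, 8, 15, 15]
Partition 3: pivot=15 at index 3 -> [0, 10, 8, 15, 15]
Partition 4: pivot=8 at index 1 -> [0, 8, 10, 15, 15]


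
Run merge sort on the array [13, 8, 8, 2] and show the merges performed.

Divide and conquer:
  Merge [13] + [8] -> [8, 13]
  Merge [8] + [2] -> [2, 8]
  Merge [8, 13] + [2, 8] -> [2, 8, 8, 13]


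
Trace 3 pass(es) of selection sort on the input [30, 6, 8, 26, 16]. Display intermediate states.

Pass 1: Select minimum 6 at index 1, swap -> [6, 30, 8, 26, 16]
Pass 2: Select minimum 8 at index 2, swap -> [6, 8, 30, 26, 16]
Pass 3: Select minimum 16 at index 4, swap -> [6, 8, 16, 26, 30]


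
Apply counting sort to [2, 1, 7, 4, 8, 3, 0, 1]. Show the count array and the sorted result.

Count array: [1, 2, 1, 1, 1, 0, 0, 1, 1]
(count[i] = number of elements equal to i)
Cumulative count: [1, 3, 4, 5, 6, 6, 6, 7, 8]
Sorted: [0, 1, 1, 2, 3, 4, 7, 8]


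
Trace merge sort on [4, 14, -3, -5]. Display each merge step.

Divide and conquer:
  Merge [4] + [14] -> [4, 14]
  Merge [-3] + [-5] -> [-5, -3]
  Merge [4, 14] + [-5, -3] -> [-5, -3, 4, 14]


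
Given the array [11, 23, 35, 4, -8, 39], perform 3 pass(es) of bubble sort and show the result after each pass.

After pass 1: [11, 23, 4, -8, 35, 39] (2 swaps)
After pass 2: [11, 4, -8, 23, 35, 39] (2 swaps)
After pass 3: [4, -8, 11, 23, 35, 39] (2 swaps)
Total swaps: 6


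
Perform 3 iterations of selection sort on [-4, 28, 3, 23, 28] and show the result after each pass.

Pass 1: Select minimum -4 at index 0, swap -> [-4, 28, 3, 23, 28]
Pass 2: Select minimum 3 at index 2, swap -> [-4, 3, 28, 23, 28]
Pass 3: Select minimum 23 at index 3, swap -> [-4, 3, 23, 28, 28]


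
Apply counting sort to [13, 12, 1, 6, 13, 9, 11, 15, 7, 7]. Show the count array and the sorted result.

Count array: [0, 1, 0, 0, 0, 0, 1, 2, 0, 1, 0, 1, 1, 2, 0, 1]
(count[i] = number of elements equal to i)
Cumulative count: [0, 1, 1, 1, 1, 1, 2, 4, 4, 5, 5, 6, 7, 9, 9, 10]
Sorted: [1, 6, 7, 7, 9, 11, 12, 13, 13, 15]


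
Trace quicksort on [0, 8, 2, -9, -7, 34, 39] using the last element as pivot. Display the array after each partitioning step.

Partition 1: pivot=39 at index 6 -> [0, 8, 2, -9, -7, 34, 39]
Partition 2: pivot=34 at index 5 -> [0, 8, 2, -9, -7, 34, 39]
Partition 3: pivot=-7 at index 1 -> [-9, -7, 2, 0, 8, 34, 39]
Partition 4: pivot=8 at index 4 -> [-9, -7, 2, 0, 8, 34, 39]
Partition 5: pivot=0 at index 2 -> [-9, -7, 0, 2, 8, 34, 39]


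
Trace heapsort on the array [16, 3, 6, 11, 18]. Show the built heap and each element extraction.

Build heap: [18, 16, 6, 11, 3]
Extract 18: [16, 11, 6, 3, 18]
Extract 16: [11, 3, 6, 16, 18]
Extract 11: [6, 3, 11, 16, 18]
Extract 6: [3, 6, 11, 16, 18]


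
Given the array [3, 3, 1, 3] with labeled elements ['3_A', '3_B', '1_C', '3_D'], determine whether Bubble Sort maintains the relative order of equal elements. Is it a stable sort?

Trace Bubble Sort on the labeled array (the key is the number; the letter only tracks identity):
  After pass 1: [3_A, 1_C, 3_B, 3_D]
  After pass 2: [1_C, 3_A, 3_B, 3_D]
  After pass 3: [1_C, 3_A, 3_B, 3_D] (no swaps, done)
Final order: [1_C, 3_A, 3_B, 3_D]
Equal keys:
  value 3: originally 3_A, 3_B, 3_D; after sorting 3_A, 3_B, 3_D -> order preserved
All equal keys kept their original relative order. Bubble Sort is stable: it only swaps adjacent elements when the left one is strictly greater, so equal keys never move past each other.
Answer: Stable


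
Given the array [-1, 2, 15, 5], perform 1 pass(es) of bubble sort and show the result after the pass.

After pass 1: [-1, 2, 5, 15] (1 swaps)
Total swaps: 1


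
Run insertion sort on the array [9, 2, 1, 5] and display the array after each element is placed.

First element 9 is already 'sorted'
Insert 2: shifted 1 elements -> [2, 9, 1, 5]
Insert 1: shifted 2 elements -> [1, 2, 9, 5]
Insert 5: shifted 1 elements -> [1, 2, 5, 9]


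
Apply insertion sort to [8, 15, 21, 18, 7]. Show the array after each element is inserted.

First element 8 is already 'sorted'
Insert 15: shifted 0 elements -> [8, 15, 21, 18, 7]
Insert 21: shifted 0 elements -> [8, 15, 21, 18, 7]
Insert 18: shifted 1 elements -> [8, 15, 18, 21, 7]
Insert 7: shifted 4 elements -> [7, 8, 15, 18, 21]


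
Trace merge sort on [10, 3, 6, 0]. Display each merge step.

Divide and conquer:
  Merge [10] + [3] -> [3, 10]
  Merge [6] + [0] -> [0, 6]
  Merge [3, 10] + [0, 6] -> [0, 3, 6, 10]


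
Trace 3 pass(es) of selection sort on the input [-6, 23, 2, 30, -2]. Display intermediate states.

Pass 1: Select minimum -6 at index 0, swap -> [-6, 23, 2, 30, -2]
Pass 2: Select minimum -2 at index 4, swap -> [-6, -2, 2, 30, 23]
Pass 3: Select minimum 2 at index 2, swap -> [-6, -2, 2, 30, 23]


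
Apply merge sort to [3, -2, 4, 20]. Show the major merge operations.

Divide and conquer:
  Merge [3] + [-2] -> [-2, 3]
  Merge [4] + [20] -> [4, 20]
  Merge [-2, 3] + [4, 20] -> [-2, 3, 4, 20]


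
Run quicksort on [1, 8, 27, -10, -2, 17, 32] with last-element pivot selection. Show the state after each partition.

Partition 1: pivot=32 at index 6 -> [1, 8, 27, -10, -2, 17, 32]
Partition 2: pivot=17 at index 4 -> [1, 8, -10, -2, 17, 27, 32]
Partition 3: pivot=-2 at index 1 -> [-10, -2, 1, 8, 17, 27, 32]
Partition 4: pivot=8 at index 3 -> [-10, -2, 1, 8, 17, 27, 32]


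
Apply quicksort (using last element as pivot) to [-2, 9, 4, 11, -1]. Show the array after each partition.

Partition 1: pivot=-1 at index 1 -> [-2, -1, 4, 11, 9]
Partition 2: pivot=9 at index 3 -> [-2, -1, 4, 9, 11]
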